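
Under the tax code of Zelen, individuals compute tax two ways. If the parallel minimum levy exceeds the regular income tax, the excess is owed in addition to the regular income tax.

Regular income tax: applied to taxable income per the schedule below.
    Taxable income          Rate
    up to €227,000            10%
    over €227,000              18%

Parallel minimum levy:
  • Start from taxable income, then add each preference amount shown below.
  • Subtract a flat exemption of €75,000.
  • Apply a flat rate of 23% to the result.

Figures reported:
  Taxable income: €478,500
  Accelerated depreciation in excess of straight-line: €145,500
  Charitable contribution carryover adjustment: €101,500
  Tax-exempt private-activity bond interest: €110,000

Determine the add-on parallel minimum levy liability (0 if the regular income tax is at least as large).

€106,945

Parallel minimum levy:
  Adjusted income: €478,500 + €145,500 + €101,500 + €110,000 = €835,500
  Less exemption €75,000 → base €760,500
  €760,500 × 23% = €174,915

Regular income tax:
  €227,000 × 10% = €22,700
  €251,500 × 18% = €45,270
  → €67,970

Excess of parallel minimum levy over regular income tax: €174,915 − €67,970 = €106,945.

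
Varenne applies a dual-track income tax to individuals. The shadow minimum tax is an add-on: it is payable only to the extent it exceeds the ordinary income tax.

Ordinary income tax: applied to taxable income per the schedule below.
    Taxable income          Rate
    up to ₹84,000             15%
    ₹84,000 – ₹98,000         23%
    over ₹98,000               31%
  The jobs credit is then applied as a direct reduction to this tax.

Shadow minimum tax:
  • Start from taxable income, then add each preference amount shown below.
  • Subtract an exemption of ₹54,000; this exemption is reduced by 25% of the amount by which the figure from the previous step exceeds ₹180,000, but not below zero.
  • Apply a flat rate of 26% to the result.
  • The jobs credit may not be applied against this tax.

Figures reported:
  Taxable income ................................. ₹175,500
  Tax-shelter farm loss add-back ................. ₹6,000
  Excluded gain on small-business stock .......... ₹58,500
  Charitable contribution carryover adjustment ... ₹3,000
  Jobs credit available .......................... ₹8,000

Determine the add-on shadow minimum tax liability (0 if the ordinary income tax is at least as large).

Shadow minimum tax:
  Adjusted income: ₹175,500 + ₹6,000 + ₹58,500 + ₹3,000 = ₹243,000
  Exemption: ₹54,000 − 25% × (₹243,000 − ₹180,000) = ₹54,000 − ₹15,750 = ₹38,250
  Base: ₹243,000 − ₹38,250 = ₹204,750
  ₹204,750 × 26% = ₹53,235

Ordinary income tax:
  ₹84,000 × 15% = ₹12,600
  ₹14,000 × 23% = ₹3,220
  ₹77,500 × 31% = ₹24,025
  → ₹39,845
  Less jobs credit ₹8,000 → ₹31,845

Excess of shadow minimum tax over ordinary income tax: ₹53,235 − ₹31,845 = ₹21,390.

₹21,390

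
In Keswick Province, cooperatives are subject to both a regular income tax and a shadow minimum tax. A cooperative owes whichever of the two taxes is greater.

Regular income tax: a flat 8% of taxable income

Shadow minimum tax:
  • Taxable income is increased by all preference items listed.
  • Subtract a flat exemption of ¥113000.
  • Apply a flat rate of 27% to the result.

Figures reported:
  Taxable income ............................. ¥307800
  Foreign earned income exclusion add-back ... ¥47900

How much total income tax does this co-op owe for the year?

Shadow minimum tax:
  Adjusted income: ¥307800 + ¥47900 = ¥355700
  Less exemption ¥113000 → base ¥242700
  ¥242700 × 27% = ¥65529

Regular income tax:
  ¥307800 × 8% = ¥24624

¥65529 > ¥24624, so the shadow minimum tax is the binding amount.

¥65529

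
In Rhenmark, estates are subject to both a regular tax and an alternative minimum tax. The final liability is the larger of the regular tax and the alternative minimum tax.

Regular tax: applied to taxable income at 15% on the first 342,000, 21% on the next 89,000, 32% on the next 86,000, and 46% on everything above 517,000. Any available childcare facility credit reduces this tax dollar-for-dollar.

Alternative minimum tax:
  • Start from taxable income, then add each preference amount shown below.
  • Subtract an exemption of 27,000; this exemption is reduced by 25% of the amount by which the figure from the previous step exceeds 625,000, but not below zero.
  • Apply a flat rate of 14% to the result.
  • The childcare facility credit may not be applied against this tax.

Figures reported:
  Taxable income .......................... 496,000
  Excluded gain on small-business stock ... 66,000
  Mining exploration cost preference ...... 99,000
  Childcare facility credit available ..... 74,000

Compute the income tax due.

Alternative minimum tax:
  Adjusted income: 496,000 + 66,000 + 99,000 = 661,000
  Exemption: 27,000 − 25% × (661,000 − 625,000) = 27,000 − 9,000 = 18,000
  Base: 661,000 − 18,000 = 643,000
  643,000 × 14% = 90,020

Regular tax:
  342,000 × 15% = 51,300
  89,000 × 21% = 18,690
  65,000 × 32% = 20,800
  → 90,790
  Less childcare facility credit 74,000 → 16,790

90,020 > 16,790, so the alternative minimum tax is the binding amount.

90,020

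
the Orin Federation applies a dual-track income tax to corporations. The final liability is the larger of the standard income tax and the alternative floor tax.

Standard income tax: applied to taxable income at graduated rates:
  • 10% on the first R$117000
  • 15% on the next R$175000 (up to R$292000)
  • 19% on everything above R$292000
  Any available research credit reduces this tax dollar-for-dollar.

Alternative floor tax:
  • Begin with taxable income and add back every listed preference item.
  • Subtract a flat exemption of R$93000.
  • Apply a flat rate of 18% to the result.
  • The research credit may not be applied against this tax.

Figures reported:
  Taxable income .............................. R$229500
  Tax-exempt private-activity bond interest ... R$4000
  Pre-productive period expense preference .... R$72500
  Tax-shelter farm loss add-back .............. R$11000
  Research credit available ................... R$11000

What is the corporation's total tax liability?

R$40320

Alternative floor tax:
  Adjusted income: R$229500 + R$4000 + R$72500 + R$11000 = R$317000
  Less exemption R$93000 → base R$224000
  R$224000 × 18% = R$40320

Standard income tax:
  R$117000 × 10% = R$11700
  R$112500 × 15% = R$16875
  → R$28575
  Less research credit R$11000 → R$17575

R$40320 > R$17575, so the alternative floor tax is the binding amount.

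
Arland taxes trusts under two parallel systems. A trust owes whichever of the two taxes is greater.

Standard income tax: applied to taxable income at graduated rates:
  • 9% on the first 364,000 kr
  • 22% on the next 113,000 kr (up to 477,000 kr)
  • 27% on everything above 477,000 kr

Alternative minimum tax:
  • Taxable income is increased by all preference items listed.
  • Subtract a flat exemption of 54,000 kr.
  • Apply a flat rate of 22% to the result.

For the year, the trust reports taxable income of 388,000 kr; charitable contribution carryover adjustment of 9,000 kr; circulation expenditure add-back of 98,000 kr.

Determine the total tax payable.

Alternative minimum tax:
  Adjusted income: 388,000 kr + 9,000 kr + 98,000 kr = 495,000 kr
  Less exemption 54,000 kr → base 441,000 kr
  441,000 kr × 22% = 97,020 kr

Standard income tax:
  364,000 kr × 9% = 32,760 kr
  24,000 kr × 22% = 5,280 kr
  → 38,040 kr

97,020 kr > 38,040 kr, so the alternative minimum tax is the binding amount.

97,020 kr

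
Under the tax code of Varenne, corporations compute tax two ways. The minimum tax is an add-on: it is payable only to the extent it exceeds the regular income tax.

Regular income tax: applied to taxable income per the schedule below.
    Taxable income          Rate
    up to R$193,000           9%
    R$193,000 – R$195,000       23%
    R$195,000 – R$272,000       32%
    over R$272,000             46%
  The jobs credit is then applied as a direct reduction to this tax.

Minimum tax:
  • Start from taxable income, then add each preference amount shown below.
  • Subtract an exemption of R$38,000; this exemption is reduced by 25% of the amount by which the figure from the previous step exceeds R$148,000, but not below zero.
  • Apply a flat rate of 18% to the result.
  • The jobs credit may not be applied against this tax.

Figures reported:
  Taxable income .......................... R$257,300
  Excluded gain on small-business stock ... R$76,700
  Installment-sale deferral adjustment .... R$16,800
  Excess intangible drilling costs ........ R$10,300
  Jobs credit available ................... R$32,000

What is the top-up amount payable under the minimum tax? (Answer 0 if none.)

R$59,232

Minimum tax:
  Adjusted income: R$257,300 + R$76,700 + R$16,800 + R$10,300 = R$361,100
  Exemption: 25% × (R$361,100 − R$148,000) = R$53,275 ≥ R$38,000, so the exemption is fully phased out
  Base: R$361,100 − R$0 = R$361,100
  R$361,100 × 18% = R$64,998

Regular income tax:
  R$193,000 × 9% = R$17,370
  R$2,000 × 23% = R$460
  R$62,300 × 32% = R$19,936
  → R$37,766
  Less jobs credit R$32,000 → R$5,766

Excess of minimum tax over regular income tax: R$64,998 − R$5,766 = R$59,232.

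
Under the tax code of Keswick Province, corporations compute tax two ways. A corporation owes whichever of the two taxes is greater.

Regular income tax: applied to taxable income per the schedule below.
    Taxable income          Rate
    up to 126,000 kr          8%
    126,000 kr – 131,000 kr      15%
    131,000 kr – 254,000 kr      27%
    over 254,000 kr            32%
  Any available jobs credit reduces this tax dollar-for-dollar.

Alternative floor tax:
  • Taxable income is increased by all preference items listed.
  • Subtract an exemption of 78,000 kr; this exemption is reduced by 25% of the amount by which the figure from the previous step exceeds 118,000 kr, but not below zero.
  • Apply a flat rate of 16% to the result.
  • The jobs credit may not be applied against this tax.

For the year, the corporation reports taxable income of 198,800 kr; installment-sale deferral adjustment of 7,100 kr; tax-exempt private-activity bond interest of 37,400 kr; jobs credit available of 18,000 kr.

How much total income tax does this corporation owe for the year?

31,460 kr

Regular income tax:
  126,000 kr × 8% = 10,080 kr
  5,000 kr × 15% = 750 kr
  67,800 kr × 27% = 18,306 kr
  → 29,136 kr
  Less jobs credit 18,000 kr → 11,136 kr

Alternative floor tax:
  Adjusted income: 198,800 kr + 7,100 kr + 37,400 kr = 243,300 kr
  Exemption: 78,000 kr − 25% × (243,300 kr − 118,000 kr) = 78,000 kr − 31,325 kr = 46,675 kr
  Base: 243,300 kr − 46,675 kr = 196,625 kr
  196,625 kr × 16% = 31,460 kr

31,460 kr > 11,136 kr, so the alternative floor tax is the binding amount.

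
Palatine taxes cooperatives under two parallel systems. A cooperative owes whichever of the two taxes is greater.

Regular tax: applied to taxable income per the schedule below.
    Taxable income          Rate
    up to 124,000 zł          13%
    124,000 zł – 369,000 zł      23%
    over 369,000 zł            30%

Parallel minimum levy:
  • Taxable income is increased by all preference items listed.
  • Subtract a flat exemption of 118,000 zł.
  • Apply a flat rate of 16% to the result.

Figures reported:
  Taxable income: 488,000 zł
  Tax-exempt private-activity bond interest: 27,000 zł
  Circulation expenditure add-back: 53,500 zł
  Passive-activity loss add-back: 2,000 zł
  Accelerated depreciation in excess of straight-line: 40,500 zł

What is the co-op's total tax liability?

Parallel minimum levy:
  Adjusted income: 488,000 zł + 27,000 zł + 53,500 zł + 2,000 zł + 40,500 zł = 611,000 zł
  Less exemption 118,000 zł → base 493,000 zł
  493,000 zł × 16% = 78,880 zł

Regular tax:
  124,000 zł × 13% = 16,120 zł
  245,000 zł × 23% = 56,350 zł
  119,000 zł × 30% = 35,700 zł
  → 108,170 zł

108,170 zł > 78,880 zł, so the regular tax governs.

108,170 zł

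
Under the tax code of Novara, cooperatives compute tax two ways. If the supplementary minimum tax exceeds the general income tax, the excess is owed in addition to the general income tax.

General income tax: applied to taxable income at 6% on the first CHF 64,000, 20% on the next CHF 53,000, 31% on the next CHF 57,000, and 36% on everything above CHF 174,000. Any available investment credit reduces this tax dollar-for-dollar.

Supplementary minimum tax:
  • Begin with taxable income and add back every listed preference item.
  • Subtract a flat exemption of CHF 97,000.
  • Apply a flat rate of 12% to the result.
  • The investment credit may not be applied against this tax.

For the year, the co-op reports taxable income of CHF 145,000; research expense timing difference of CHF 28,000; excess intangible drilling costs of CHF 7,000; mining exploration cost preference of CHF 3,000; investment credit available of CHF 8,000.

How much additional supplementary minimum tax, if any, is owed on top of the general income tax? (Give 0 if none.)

General income tax:
  CHF 64,000 × 6% = CHF 3,840
  CHF 53,000 × 20% = CHF 10,600
  CHF 28,000 × 31% = CHF 8,680
  → CHF 23,120
  Less investment credit CHF 8,000 → CHF 15,120

Supplementary minimum tax:
  Adjusted income: CHF 145,000 + CHF 28,000 + CHF 7,000 + CHF 3,000 = CHF 183,000
  Less exemption CHF 97,000 → base CHF 86,000
  CHF 86,000 × 12% = CHF 10,320

CHF 10,320 ≤ CHF 15,120, so no add-on is due.

CHF 0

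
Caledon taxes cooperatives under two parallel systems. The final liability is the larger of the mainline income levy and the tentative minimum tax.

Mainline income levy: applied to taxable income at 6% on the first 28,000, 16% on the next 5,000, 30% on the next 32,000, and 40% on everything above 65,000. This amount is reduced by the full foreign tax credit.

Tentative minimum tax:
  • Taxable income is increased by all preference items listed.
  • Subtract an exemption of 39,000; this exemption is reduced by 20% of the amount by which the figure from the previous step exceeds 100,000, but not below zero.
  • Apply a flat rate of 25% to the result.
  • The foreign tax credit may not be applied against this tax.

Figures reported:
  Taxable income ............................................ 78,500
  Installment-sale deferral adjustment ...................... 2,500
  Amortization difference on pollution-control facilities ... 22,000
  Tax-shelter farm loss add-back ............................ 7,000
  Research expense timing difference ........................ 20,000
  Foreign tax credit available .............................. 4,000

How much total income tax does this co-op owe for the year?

24,250

Mainline income levy:
  28,000 × 6% = 1,680
  5,000 × 16% = 800
  32,000 × 30% = 9,600
  13,500 × 40% = 5,400
  → 17,480
  Less foreign tax credit 4,000 → 13,480

Tentative minimum tax:
  Adjusted income: 78,500 + 2,500 + 22,000 + 7,000 + 20,000 = 130,000
  Exemption: 39,000 − 20% × (130,000 − 100,000) = 39,000 − 6,000 = 33,000
  Base: 130,000 − 33,000 = 97,000
  97,000 × 25% = 24,250

24,250 > 13,480, so the tentative minimum tax is the binding amount.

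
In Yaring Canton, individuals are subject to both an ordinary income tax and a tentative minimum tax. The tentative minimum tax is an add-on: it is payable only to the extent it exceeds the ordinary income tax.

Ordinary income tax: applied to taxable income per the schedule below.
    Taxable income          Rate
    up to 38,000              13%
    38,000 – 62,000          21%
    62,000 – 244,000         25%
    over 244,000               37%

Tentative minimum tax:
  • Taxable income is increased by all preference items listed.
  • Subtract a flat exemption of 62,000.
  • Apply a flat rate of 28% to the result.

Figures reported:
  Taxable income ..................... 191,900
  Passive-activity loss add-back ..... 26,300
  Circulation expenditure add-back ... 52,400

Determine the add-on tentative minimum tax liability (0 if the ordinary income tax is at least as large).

Tentative minimum tax:
  Adjusted income: 191,900 + 26,300 + 52,400 = 270,600
  Less exemption 62,000 → base 208,600
  208,600 × 28% = 58,408

Ordinary income tax:
  38,000 × 13% = 4,940
  24,000 × 21% = 5,040
  129,900 × 25% = 32,475
  → 42,455

Excess of tentative minimum tax over ordinary income tax: 58,408 − 42,455 = 15,953.

15,953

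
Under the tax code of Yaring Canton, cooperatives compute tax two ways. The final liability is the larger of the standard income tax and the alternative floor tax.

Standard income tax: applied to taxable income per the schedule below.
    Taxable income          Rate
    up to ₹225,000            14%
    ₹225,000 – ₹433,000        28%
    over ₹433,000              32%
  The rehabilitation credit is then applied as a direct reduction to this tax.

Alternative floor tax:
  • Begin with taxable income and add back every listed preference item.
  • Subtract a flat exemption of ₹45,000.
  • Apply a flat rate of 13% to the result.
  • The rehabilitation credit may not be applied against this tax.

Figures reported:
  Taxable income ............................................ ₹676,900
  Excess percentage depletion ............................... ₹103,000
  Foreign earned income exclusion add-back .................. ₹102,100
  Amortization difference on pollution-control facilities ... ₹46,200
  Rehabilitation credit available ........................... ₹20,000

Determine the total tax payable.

Alternative floor tax:
  Adjusted income: ₹676,900 + ₹103,000 + ₹102,100 + ₹46,200 = ₹928,200
  Less exemption ₹45,000 → base ₹883,200
  ₹883,200 × 13% = ₹114,816

Standard income tax:
  ₹225,000 × 14% = ₹31,500
  ₹208,000 × 28% = ₹58,240
  ₹243,900 × 32% = ₹78,048
  → ₹167,788
  Less rehabilitation credit ₹20,000 → ₹147,788

₹147,788 > ₹114,816, so the standard income tax governs.

₹147,788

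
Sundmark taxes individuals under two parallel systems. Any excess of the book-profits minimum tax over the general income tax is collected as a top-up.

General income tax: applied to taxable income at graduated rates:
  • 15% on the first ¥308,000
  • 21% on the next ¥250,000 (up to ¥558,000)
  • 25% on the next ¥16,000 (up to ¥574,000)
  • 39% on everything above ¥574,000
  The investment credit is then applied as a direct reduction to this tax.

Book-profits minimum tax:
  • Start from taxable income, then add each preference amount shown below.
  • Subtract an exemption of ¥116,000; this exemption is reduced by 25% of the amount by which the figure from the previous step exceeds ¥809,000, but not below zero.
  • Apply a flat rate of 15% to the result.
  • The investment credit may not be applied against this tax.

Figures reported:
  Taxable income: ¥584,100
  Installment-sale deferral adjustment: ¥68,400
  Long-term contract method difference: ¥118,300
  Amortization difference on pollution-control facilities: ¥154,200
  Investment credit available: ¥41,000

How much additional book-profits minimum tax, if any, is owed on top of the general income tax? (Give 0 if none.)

Book-profits minimum tax:
  Adjusted income: ¥584,100 + ¥68,400 + ¥118,300 + ¥154,200 = ¥925,000
  Exemption: ¥116,000 − 25% × (¥925,000 − ¥809,000) = ¥116,000 − ¥29,000 = ¥87,000
  Base: ¥925,000 − ¥87,000 = ¥838,000
  ¥838,000 × 15% = ¥125,700

General income tax:
  ¥308,000 × 15% = ¥46,200
  ¥250,000 × 21% = ¥52,500
  ¥16,000 × 25% = ¥4,000
  ¥10,100 × 39% = ¥3,939
  → ¥106,639
  Less investment credit ¥41,000 → ¥65,639

Excess of book-profits minimum tax over general income tax: ¥125,700 − ¥65,639 = ¥60,061.

¥60,061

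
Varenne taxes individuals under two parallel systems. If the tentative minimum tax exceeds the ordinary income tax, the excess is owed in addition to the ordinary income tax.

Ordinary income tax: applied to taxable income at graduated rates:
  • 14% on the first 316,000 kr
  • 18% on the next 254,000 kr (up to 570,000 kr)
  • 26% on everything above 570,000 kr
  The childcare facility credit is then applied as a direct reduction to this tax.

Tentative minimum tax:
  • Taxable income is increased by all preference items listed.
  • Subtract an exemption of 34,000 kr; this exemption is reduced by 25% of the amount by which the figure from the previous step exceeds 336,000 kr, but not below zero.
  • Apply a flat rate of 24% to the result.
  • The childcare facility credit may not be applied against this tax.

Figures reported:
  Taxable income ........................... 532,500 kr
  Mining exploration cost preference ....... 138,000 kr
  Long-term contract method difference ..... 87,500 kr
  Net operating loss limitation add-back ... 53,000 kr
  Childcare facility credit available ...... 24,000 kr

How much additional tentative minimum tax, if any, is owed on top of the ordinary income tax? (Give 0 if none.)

Ordinary income tax:
  316,000 kr × 14% = 44,240 kr
  216,500 kr × 18% = 38,970 kr
  → 83,210 kr
  Less childcare facility credit 24,000 kr → 59,210 kr

Tentative minimum tax:
  Adjusted income: 532,500 kr + 138,000 kr + 87,500 kr + 53,000 kr = 811,000 kr
  Exemption: 25% × (811,000 kr − 336,000 kr) = 118,750 kr ≥ 34,000 kr, so the exemption is fully phased out
  Base: 811,000 kr − 0 kr = 811,000 kr
  811,000 kr × 24% = 194,640 kr

Excess of tentative minimum tax over ordinary income tax: 194,640 kr − 59,210 kr = 135,430 kr.

135,430 kr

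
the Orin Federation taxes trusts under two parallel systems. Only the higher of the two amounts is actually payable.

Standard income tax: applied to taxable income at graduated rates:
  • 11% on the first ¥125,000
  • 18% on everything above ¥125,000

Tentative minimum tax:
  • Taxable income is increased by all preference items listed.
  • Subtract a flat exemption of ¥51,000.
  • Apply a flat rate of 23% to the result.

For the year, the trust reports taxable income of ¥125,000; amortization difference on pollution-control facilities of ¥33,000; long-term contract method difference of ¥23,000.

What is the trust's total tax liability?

Standard income tax:
  ¥125,000 × 11% = ¥13,750

Tentative minimum tax:
  Adjusted income: ¥125,000 + ¥33,000 + ¥23,000 = ¥181,000
  Less exemption ¥51,000 → base ¥130,000
  ¥130,000 × 23% = ¥29,900

¥29,900 > ¥13,750, so the tentative minimum tax is the binding amount.

¥29,900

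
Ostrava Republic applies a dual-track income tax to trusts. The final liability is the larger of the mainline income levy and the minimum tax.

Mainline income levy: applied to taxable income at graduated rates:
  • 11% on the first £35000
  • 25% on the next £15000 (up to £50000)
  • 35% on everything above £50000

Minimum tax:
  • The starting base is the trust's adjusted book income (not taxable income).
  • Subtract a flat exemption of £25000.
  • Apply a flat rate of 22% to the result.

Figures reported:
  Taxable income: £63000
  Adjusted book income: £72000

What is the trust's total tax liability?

£12150

Minimum tax:
  Base (adjusted book income): £72000
  Less exemption £25000 → base £47000
  £47000 × 22% = £10340

Mainline income levy:
  £35000 × 11% = £3850
  £15000 × 25% = £3750
  £13000 × 35% = £4550
  → £12150

£12150 > £10340, so the mainline income levy governs.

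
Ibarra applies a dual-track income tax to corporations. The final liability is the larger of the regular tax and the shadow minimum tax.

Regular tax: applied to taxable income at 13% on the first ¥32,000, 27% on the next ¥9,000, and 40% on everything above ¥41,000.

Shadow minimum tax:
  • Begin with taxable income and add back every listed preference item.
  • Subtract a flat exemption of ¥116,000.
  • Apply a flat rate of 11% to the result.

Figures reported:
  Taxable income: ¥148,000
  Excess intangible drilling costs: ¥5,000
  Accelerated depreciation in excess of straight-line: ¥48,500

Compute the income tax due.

Regular tax:
  ¥32,000 × 13% = ¥4,160
  ¥9,000 × 27% = ¥2,430
  ¥107,000 × 40% = ¥42,800
  → ¥49,390

Shadow minimum tax:
  Adjusted income: ¥148,000 + ¥5,000 + ¥48,500 = ¥201,500
  Less exemption ¥116,000 → base ¥85,500
  ¥85,500 × 11% = ¥9,405

¥49,390 > ¥9,405, so the regular tax governs.

¥49,390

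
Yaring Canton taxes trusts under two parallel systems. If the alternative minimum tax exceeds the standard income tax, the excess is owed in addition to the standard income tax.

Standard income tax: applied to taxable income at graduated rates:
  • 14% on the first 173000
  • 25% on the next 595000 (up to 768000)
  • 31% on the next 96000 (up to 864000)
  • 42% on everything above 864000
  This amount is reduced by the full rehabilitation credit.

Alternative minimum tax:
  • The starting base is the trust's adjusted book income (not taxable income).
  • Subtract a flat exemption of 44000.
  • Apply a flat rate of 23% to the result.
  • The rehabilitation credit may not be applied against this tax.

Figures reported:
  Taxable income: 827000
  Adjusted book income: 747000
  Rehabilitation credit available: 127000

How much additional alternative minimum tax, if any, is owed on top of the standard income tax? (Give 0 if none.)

97430

Standard income tax:
  173000 × 14% = 24220
  595000 × 25% = 148750
  59000 × 31% = 18290
  → 191260
  Less rehabilitation credit 127000 → 64260

Alternative minimum tax:
  Base (adjusted book income): 747000
  Less exemption 44000 → base 703000
  703000 × 23% = 161690

Excess of alternative minimum tax over standard income tax: 161690 − 64260 = 97430.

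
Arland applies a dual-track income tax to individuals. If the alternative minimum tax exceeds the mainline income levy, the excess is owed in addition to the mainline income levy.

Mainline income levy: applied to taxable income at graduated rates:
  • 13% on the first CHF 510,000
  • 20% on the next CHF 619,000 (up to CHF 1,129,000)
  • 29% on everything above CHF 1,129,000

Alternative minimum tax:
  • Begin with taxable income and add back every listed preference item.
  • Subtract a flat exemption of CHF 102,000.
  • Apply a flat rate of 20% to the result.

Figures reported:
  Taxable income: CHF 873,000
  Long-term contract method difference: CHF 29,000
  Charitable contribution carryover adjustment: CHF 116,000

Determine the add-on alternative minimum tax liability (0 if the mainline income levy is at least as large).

Alternative minimum tax:
  Adjusted income: CHF 873,000 + CHF 29,000 + CHF 116,000 = CHF 1,018,000
  Less exemption CHF 102,000 → base CHF 916,000
  CHF 916,000 × 20% = CHF 183,200

Mainline income levy:
  CHF 510,000 × 13% = CHF 66,300
  CHF 363,000 × 20% = CHF 72,600
  → CHF 138,900

Excess of alternative minimum tax over mainline income levy: CHF 183,200 − CHF 138,900 = CHF 44,300.

CHF 44,300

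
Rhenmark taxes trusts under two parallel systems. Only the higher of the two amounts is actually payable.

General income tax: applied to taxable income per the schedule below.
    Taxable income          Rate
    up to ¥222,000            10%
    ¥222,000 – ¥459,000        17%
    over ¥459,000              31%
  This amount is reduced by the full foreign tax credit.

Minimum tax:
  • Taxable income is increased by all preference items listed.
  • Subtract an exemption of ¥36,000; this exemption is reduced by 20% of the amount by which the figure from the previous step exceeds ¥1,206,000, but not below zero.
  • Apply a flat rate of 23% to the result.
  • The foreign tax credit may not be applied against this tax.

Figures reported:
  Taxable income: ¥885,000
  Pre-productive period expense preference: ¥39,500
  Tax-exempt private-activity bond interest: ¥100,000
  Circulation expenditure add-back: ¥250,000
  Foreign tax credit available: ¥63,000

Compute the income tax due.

General income tax:
  ¥222,000 × 10% = ¥22,200
  ¥237,000 × 17% = ¥40,290
  ¥426,000 × 31% = ¥132,060
  → ¥194,550
  Less foreign tax credit ¥63,000 → ¥131,550

Minimum tax:
  Adjusted income: ¥885,000 + ¥39,500 + ¥100,000 + ¥250,000 = ¥1,274,500
  Exemption: ¥36,000 − 20% × (¥1,274,500 − ¥1,206,000) = ¥36,000 − ¥13,700 = ¥22,300
  Base: ¥1,274,500 − ¥22,300 = ¥1,252,200
  ¥1,252,200 × 23% = ¥288,006

¥288,006 > ¥131,550, so the minimum tax is the binding amount.

¥288,006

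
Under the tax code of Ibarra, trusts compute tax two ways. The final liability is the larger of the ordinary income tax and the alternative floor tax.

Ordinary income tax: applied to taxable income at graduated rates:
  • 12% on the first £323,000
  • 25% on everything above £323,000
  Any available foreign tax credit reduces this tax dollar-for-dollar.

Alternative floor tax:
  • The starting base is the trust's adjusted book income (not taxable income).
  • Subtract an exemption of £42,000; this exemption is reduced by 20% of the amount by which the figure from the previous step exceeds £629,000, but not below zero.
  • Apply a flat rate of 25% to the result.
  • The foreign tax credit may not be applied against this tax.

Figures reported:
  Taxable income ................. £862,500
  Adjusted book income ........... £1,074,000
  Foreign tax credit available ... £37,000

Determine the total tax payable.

£268,500

Ordinary income tax:
  £323,000 × 12% = £38,760
  £539,500 × 25% = £134,875
  → £173,635
  Less foreign tax credit £37,000 → £136,635

Alternative floor tax:
  Base (adjusted book income): £1,074,000
  Exemption: 20% × (£1,074,000 − £629,000) = £89,000 ≥ £42,000, so the exemption is fully phased out
  Base: £1,074,000 − £0 = £1,074,000
  £1,074,000 × 25% = £268,500

£268,500 > £136,635, so the alternative floor tax is the binding amount.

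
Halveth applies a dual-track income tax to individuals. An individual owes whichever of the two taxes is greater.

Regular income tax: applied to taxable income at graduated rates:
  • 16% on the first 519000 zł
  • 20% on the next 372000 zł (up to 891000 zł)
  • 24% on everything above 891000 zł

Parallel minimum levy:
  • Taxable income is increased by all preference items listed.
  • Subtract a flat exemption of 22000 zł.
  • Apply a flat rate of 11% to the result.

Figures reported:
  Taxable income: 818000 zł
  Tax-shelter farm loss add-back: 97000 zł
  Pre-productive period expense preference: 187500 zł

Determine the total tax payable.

Regular income tax:
  519000 zł × 16% = 83040 zł
  299000 zł × 20% = 59800 zł
  → 142840 zł

Parallel minimum levy:
  Adjusted income: 818000 zł + 97000 zł + 187500 zł = 1102500 zł
  Less exemption 22000 zł → base 1080500 zł
  1080500 zł × 11% = 118855 zł

142840 zł > 118855 zł, so the regular income tax governs.

142840 zł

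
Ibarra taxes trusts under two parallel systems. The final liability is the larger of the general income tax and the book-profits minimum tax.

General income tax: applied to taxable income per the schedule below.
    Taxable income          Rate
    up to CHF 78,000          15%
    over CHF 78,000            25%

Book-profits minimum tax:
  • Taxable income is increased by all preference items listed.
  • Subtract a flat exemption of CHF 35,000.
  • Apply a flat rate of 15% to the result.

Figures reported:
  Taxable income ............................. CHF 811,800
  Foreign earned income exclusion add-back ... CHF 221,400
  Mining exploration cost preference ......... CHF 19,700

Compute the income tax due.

CHF 195,150

General income tax:
  CHF 78,000 × 15% = CHF 11,700
  CHF 733,800 × 25% = CHF 183,450
  → CHF 195,150

Book-profits minimum tax:
  Adjusted income: CHF 811,800 + CHF 221,400 + CHF 19,700 = CHF 1,052,900
  Less exemption CHF 35,000 → base CHF 1,017,900
  CHF 1,017,900 × 15% = CHF 152,685

CHF 195,150 > CHF 152,685, so the general income tax governs.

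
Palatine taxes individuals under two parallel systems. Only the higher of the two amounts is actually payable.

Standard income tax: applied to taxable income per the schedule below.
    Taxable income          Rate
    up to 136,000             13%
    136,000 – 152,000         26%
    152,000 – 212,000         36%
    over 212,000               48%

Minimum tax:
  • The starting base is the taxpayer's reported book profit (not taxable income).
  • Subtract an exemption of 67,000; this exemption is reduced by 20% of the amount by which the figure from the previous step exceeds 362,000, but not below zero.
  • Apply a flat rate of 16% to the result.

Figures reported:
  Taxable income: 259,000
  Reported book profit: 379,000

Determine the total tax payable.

Standard income tax:
  136,000 × 13% = 17,680
  16,000 × 26% = 4,160
  60,000 × 36% = 21,600
  47,000 × 48% = 22,560
  → 66,000

Minimum tax:
  Base (reported book profit): 379,000
  Exemption: 67,000 − 20% × (379,000 − 362,000) = 67,000 − 3,400 = 63,600
  Base: 379,000 − 63,600 = 315,400
  315,400 × 16% = 50,464

66,000 > 50,464, so the standard income tax governs.

66,000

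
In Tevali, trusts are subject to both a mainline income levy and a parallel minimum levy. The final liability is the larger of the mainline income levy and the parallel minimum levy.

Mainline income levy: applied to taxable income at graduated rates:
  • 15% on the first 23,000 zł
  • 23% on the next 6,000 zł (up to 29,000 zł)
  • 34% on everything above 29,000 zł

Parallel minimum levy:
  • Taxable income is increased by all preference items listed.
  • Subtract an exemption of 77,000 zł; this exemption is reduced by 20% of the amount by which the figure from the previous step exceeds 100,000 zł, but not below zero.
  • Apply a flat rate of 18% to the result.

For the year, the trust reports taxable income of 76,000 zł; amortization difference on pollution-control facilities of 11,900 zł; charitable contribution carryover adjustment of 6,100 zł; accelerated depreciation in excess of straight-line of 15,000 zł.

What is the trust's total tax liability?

20,810 zł

Parallel minimum levy:
  Adjusted income: 76,000 zł + 11,900 zł + 6,100 zł + 15,000 zł = 109,000 zł
  Exemption: 77,000 zł − 20% × (109,000 zł − 100,000 zł) = 77,000 zł − 1,800 zł = 75,200 zł
  Base: 109,000 zł − 75,200 zł = 33,800 zł
  33,800 zł × 18% = 6,084 zł

Mainline income levy:
  23,000 zł × 15% = 3,450 zł
  6,000 zł × 23% = 1,380 zł
  47,000 zł × 34% = 15,980 zł
  → 20,810 zł

20,810 zł > 6,084 zł, so the mainline income levy governs.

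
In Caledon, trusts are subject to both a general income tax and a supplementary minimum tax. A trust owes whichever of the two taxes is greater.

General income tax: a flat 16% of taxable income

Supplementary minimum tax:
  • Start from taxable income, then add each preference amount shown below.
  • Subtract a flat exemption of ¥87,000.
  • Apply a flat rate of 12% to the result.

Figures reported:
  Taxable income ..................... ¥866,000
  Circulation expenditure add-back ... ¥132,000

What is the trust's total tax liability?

General income tax:
  ¥866,000 × 16% = ¥138,560

Supplementary minimum tax:
  Adjusted income: ¥866,000 + ¥132,000 = ¥998,000
  Less exemption ¥87,000 → base ¥911,000
  ¥911,000 × 12% = ¥109,320

¥138,560 > ¥109,320, so the general income tax governs.

¥138,560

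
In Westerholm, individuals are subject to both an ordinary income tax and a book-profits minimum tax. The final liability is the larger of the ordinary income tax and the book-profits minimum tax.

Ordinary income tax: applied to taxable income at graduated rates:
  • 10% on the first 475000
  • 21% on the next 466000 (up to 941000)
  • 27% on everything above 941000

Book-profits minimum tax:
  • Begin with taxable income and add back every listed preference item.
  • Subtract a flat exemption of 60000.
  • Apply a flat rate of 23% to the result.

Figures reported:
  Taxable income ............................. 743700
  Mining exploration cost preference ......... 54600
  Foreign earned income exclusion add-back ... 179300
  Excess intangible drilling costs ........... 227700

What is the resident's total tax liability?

263419

Ordinary income tax:
  475000 × 10% = 47500
  268700 × 21% = 56427
  → 103927

Book-profits minimum tax:
  Adjusted income: 743700 + 54600 + 179300 + 227700 = 1205300
  Less exemption 60000 → base 1145300
  1145300 × 23% = 263419

263419 > 103927, so the book-profits minimum tax is the binding amount.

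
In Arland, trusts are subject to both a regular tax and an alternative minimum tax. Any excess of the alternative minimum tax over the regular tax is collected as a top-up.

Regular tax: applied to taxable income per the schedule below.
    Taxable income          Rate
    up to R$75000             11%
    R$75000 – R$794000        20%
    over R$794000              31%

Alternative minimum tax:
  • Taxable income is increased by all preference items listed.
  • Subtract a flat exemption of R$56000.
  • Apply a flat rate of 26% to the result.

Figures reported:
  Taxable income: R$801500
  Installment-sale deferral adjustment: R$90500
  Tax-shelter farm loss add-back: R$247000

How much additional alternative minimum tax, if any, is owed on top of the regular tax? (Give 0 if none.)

Alternative minimum tax:
  Adjusted income: R$801500 + R$90500 + R$247000 = R$1139000
  Less exemption R$56000 → base R$1083000
  R$1083000 × 26% = R$281580

Regular tax:
  R$75000 × 11% = R$8250
  R$719000 × 20% = R$143800
  R$7500 × 31% = R$2325
  → R$154375

Excess of alternative minimum tax over regular tax: R$281580 − R$154375 = R$127205.

R$127205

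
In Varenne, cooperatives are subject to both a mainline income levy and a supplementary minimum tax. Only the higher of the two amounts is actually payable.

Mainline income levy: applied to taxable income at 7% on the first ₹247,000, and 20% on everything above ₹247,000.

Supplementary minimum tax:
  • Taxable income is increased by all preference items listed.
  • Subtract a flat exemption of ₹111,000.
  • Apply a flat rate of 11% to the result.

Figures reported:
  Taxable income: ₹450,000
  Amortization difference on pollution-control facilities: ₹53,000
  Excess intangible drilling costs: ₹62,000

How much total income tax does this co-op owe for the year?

Mainline income levy:
  ₹247,000 × 7% = ₹17,290
  ₹203,000 × 20% = ₹40,600
  → ₹57,890

Supplementary minimum tax:
  Adjusted income: ₹450,000 + ₹53,000 + ₹62,000 = ₹565,000
  Less exemption ₹111,000 → base ₹454,000
  ₹454,000 × 11% = ₹49,940

₹57,890 > ₹49,940, so the mainline income levy governs.

₹57,890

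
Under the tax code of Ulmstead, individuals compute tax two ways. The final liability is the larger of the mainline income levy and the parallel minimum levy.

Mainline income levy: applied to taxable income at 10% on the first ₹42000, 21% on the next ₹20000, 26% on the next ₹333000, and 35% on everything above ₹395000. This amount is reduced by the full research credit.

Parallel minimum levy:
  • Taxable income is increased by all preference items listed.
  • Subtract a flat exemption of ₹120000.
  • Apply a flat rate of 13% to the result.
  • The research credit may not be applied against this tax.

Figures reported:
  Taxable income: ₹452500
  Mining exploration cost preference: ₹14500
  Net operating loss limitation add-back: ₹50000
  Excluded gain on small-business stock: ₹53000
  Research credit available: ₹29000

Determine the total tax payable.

₹86105

Mainline income levy:
  ₹42000 × 10% = ₹4200
  ₹20000 × 21% = ₹4200
  ₹333000 × 26% = ₹86580
  ₹57500 × 35% = ₹20125
  → ₹115105
  Less research credit ₹29000 → ₹86105

Parallel minimum levy:
  Adjusted income: ₹452500 + ₹14500 + ₹50000 + ₹53000 = ₹570000
  Less exemption ₹120000 → base ₹450000
  ₹450000 × 13% = ₹58500

₹86105 > ₹58500, so the mainline income levy governs.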